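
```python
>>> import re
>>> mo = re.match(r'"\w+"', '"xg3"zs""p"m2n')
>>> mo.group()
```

With `match`, the pattern is implicitly anchored at the beginning.
The match spans [0:5] → '"xg3"'.

'"xg3"'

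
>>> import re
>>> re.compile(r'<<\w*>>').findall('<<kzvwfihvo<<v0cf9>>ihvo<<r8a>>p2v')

With no groups in the pattern, `findall` gives back each whole match — 2 here.

['<<v0cf9>>', '<<r8a>>']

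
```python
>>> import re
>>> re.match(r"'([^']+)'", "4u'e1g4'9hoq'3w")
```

`match` is anchored at position 0; if the pattern doesn't fit there, it returns None.
Here position 0 doesn't satisfy it, so the call returns None.

None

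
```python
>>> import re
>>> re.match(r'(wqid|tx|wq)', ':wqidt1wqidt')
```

With `match`, the pattern is implicitly anchored at the beginning.
Here the pattern fails at index 0, so the call returns None.

None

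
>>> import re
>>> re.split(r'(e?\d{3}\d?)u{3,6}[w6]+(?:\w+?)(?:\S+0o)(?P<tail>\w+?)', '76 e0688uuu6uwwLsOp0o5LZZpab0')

['76 ', 'e0688', '5', 'LZZpab0']

Because the quantifier is non-greedy, it stops expanding at the earliest point where the rest of the pattern can succeed.
Because the pattern has a capturing group, `split` also inserts each captured text between the pieces.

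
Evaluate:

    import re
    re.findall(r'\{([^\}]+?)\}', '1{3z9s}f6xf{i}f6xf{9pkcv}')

['3z9s', 'i', '9pkcv']

Because there's exactly one group, `findall` drops the full match and keeps group 1 from each hit.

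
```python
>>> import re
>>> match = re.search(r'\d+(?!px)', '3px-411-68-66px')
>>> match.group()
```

'411'

Because the assertion is negative and zero-width, positions next to the forbidden text are skipped.
The match spans [4:7] → '411'.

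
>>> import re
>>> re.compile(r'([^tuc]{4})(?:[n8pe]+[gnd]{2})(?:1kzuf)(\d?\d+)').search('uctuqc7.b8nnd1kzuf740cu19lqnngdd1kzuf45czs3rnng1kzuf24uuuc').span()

(6, 21)

The pattern matches exactly 4 of any character except [tuc] (captured); then one or more of one of [n8pe], then exactly 2 of one of [gnd] (non-capturing group); then a literal '1', then the literal 'kz', then the literal 'uf' (non-capturing group); then optionally a digit, then one or more of a digit (captured).
The match spans [6:21] → '7.b8nnd1kzuf740'.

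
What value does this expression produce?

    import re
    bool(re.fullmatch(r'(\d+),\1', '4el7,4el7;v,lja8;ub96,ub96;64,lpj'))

False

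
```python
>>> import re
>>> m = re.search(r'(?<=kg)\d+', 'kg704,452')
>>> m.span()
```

(2, 5)

Because the assertion is zero-width, the text it checks is not consumed and won't appear in the result.
Unlike `match`, `search` isn't anchored — it looks for the pattern anywhere in the string.
The match spans [2:5] → '704'.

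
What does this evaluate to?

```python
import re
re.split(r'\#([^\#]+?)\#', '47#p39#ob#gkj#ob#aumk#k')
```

Matches to split on: at [2:7] → '#p39#'; at [9:14] → '#gkj#'; at [16:22] → '#aumk#'.
Because the pattern has a capturing group, `split` also inserts each captured text between the pieces.

['47', 'p39', 'ob', 'gkj', 'ob', 'aumk', 'k']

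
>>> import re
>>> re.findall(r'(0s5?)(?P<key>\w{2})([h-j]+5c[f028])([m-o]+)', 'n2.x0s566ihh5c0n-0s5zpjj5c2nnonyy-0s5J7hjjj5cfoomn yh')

This matches the literal '0s', then optionally a literal '5' (captured); then exactly 2 of a word character (captured as 'key'); then one or more of a character in [h-j], then the literal '5c', then one of [f028] (captured); then one or more of a character in [m-o] (captured).
Matches: at [4:16] match '0s566ihh5c0n', groups = ('0s5', '66', 'ihh5c0', 'n'); at [17:31] match '0s5zpjj5c2nnon', groups = ('0s5', 'zp', 'jj5c2', 'nnon'); at [34:50] match '0s5J7hjjj5cfoomn', groups = ('0s5', 'J7', 'hjjj5cf', 'oomn').
Multiple groups make `findall` return tuples — one 4-tuple for each match.

[('0s5', '66', 'ihh5c0', 'n'), ('0s5', 'zp', 'jj5c2', 'nnon'), ('0s5', 'J7', 'hjjj5cf', 'oomn')]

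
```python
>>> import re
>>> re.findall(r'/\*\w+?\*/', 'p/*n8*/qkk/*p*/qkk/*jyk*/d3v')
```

['/*n8*/', '/*p*/', '/*jyk*/']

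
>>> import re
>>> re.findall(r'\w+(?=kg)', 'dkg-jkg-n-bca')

The positive lookaround only admits positions where the adjacent text matches; those characters stay outside the span.
Matches: at [0:1] → 'd'; at [4:5] → 'j'.
With no groups in the pattern, `findall` gives back each whole match — 2 here.

['d', 'j']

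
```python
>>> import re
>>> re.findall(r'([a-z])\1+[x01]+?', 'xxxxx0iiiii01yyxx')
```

After group 1 captures some text, `\1` only succeeds where that same text appears again.
One capturing group, so `findall` returns just the captured substring from each match — 3 in all.

['x', 'i', 'y']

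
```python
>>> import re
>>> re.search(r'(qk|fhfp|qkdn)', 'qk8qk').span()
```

(0, 2)

The match spans [0:2] → 'qk'.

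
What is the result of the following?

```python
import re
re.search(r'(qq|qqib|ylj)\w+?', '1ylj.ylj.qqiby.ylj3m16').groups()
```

('qq',)

The match spans [9:12] → 'qqi'.
Captured: group 1 = 'qq'.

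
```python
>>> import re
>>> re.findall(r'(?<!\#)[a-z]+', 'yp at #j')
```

['yp', 'at']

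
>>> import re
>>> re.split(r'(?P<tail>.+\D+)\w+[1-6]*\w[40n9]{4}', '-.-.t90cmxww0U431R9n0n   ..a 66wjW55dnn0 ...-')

['', '-.-.t90cmxww0U', '   ..a 66wjW55dnn0 ...-']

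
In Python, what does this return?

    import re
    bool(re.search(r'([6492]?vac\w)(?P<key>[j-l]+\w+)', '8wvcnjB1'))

False

Pattern: optionally one of [6492], then the literal 'vac', then a word character (captured); then one or more of a character in [j-l], then one or more of a word character (captured as 'key').
Unlike `match`, `search` isn't anchored — it looks for the pattern anywhere in the string.
Here nothing in the string fits, so the call returns None, and `bool(None)` is False.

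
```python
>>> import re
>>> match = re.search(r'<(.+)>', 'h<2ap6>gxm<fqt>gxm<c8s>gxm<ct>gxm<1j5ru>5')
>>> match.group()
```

'<2ap6>gxm<fqt>gxm<c8s>gxm<ct>gxm<1j5ru>'

The match spans [1:40] → '<2ap6>gxm<fqt>gxm<c8s>gxm<ct>gxm<1j5ru>'.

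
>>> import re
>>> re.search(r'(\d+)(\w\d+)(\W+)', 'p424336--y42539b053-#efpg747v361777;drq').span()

(1, 9)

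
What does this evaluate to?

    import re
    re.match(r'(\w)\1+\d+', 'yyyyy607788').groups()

('y',)

The match spans [0:11] → 'yyyyy607788'.
Captured: group 1 = 'y'.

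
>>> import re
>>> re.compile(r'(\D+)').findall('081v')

['v']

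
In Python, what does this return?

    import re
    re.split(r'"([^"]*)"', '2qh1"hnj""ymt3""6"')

['2qh1', 'hnj', '', 'ymt3', '', '6', '']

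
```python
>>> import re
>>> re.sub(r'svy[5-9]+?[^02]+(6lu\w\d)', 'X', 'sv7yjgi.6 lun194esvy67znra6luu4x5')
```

Pattern: the literal 'svy', then one or more of a character in [5-9] (lazy); then one or more of any character except [02]; then the literal '6lu', then a word character, then a digit (captured).
Matches: at [17:31] → 'svy67znra6luu4'.
Every occurrence is swapped for 'X'.

'sv7yjgi.6 lun194eXx5'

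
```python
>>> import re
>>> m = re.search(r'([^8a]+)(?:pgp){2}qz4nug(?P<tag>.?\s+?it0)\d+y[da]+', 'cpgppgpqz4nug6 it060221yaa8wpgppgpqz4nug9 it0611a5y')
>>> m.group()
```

'cpgppgpqz4nug6 it060221yaa'

Pattern: one or more of any character except [8a] (captured); then the literal 'pgp' repeated 2 times, then the literal 'qz4', then the literal 'nug'; then optionally any character, then one or more of whitespace (lazy), then the literal 'it0' (captured as 'tag'); then one or more of a digit, then a literal 'y'; then one or more of one of [da].
`re.search` scans for the first position where the pattern succeeds.
The match spans [0:26] → 'cpgppgpqz4nug6 it060221yaa'.
Captured: group 1 = 'c', group 2 = '6 it0'.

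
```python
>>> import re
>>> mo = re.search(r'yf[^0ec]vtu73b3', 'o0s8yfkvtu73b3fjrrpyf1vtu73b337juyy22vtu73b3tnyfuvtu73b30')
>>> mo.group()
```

'yfkvtu73b3'

Pattern: the literal 'yf', then any character except [0ec]; then the literal 'vt', then the literal 'u7', then the literal '3b3'.
`re.search` tries every starting position until one works.
The match spans [4:14] → 'yfkvtu73b3'.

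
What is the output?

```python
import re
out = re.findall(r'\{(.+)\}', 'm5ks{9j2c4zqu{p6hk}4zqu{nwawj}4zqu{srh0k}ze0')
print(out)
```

['9j2c4zqu{p6hk}4zqu{nwawj}4zqu{srh0k']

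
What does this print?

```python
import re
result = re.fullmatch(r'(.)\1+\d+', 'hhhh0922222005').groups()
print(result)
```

After group 1 captures some text, `\1` only succeeds where that same text appears again.
`fullmatch` succeeds only if the pattern covers the string from start to end.
The match spans [0:14] → 'hhhh0922222005'.
Captured: group 1 = 'h'.

('h',)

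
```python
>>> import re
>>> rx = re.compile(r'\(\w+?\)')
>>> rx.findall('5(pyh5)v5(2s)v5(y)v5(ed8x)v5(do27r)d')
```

['(pyh5)', '(2s)', '(y)', '(ed8x)', '(do27r)']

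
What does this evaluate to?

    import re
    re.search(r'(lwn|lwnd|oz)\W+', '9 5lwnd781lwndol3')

Here no position works, so the call returns None.

None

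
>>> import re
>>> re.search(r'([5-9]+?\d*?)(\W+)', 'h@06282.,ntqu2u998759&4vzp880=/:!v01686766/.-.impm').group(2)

'.,'

This matches one or more of a character in [5-9] (lazy), then zero or more of a digit (lazy) (captured); then one or more of a non-word character (captured).
`re.search` scans for the first position where the pattern succeeds.
The match spans [3:9] → '6282.,'.
Captured: group 1 = '6282', group 2 = '.,'.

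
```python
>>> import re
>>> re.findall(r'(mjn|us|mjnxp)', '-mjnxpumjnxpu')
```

['mjn', 'mjn']

The regex engine tests alternatives in the order written; an earlier branch that matches wins even if a later one would match more.
Because there's exactly one group, `findall` drops the full match and keeps group 1 from each hit.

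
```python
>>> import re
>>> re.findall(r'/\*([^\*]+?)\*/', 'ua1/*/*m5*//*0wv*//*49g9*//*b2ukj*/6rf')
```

Matches: at [5:11] match '/*m5*/', group 1 = 'm5'; at [11:18] match '/*0wv*/', group 1 = '0wv'; at [18:26] match '/*49g9*/', group 1 = '49g9'; at [26:35] match '/*b2ukj*/', group 1 = 'b2ukj'.
`findall` collects group 1 from each match (4 total).

['m5', '0wv', '49g9', 'b2ukj']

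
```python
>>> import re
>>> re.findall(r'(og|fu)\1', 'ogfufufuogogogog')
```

['fu', 'og', 'og']

`\1` has to match the exact text group 1 already captured.
Because there's exactly one group, `findall` drops the full match and keeps group 1 from each hit.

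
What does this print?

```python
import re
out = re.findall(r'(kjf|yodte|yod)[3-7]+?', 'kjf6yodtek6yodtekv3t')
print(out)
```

Scanning left to right: at [0:4] match 'kjf6', group 1 = 'kjf'.
One capturing group, so `findall` returns just the captured substring from the one match — 1 in all.

['kjf']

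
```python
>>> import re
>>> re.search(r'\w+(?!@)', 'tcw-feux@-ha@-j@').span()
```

(0, 3)

A negative assertion filters positions out without eating any characters.
The match spans [0:3] → 'tcw'.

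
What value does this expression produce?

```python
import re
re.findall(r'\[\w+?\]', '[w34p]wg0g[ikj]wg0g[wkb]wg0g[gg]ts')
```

['[w34p]', '[ikj]', '[wkb]', '[gg]']

Matches: at [0:6] → '[w34p]'; at [10:15] → '[ikj]'; at [19:24] → '[wkb]'; at [28:32] → '[gg]'.
With no groups in the pattern, `findall` gives back each whole match — 4 here.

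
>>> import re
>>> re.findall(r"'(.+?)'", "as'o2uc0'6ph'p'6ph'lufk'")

Lazy quantifiers expand one character at a time until the remainder of the pattern can match.
Scanning left to right: at [2:9] match "'o2uc0'", group 1 = 'o2uc0'; at [12:15] match "'p'", group 1 = 'p'; at [18:24] match "'lufk'", group 1 = 'lufk'.
Because there's exactly one group, `findall` drops the full match and keeps group 1 from each hit.

['o2uc0', 'p', 'lufk']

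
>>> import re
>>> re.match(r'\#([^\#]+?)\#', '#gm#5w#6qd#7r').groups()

`re.match` only tries the pattern at the start of the string.
The match spans [0:4] → '#gm#'.
Captured: group 1 = 'gm'.

('gm',)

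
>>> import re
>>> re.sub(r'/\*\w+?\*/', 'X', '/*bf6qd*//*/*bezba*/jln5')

'X/*Xjln5'

Matches: at [0:9] → '/*bf6qd*/'; at [11:20] → '/*bezba*/'.
Each match is replaced by 'X'.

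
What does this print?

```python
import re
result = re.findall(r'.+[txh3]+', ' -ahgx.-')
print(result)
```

The pattern matches one or more of any character; then one or more of one of [txh3].
Since nothing is captured, `findall` lists the 1 matched substring directly.

[' -ahgx']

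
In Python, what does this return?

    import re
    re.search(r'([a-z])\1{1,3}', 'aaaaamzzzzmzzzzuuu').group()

'aaaa'

`\1` is not a pattern — it's the concrete string captured by group 1, re-applied verbatim.
`re.search` scans for the first position where the pattern succeeds.
The match spans [0:4] → 'aaaa'.
Captured: group 1 = 'a'.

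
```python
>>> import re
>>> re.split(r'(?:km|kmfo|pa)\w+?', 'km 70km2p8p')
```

['km 70', 'p8p']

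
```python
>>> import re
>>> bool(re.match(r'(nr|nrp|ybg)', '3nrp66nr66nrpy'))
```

False

With `match`, the pattern is implicitly anchored at the beginning.
Here the pattern fails at index 0, so the call returns None, and `bool(None)` is False.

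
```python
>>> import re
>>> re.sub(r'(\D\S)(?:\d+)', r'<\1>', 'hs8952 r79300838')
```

'<hs>< r>'

The pattern matches a non-digit, then a non-whitespace character (captured); then one or more of a digit (non-capturing group).
The replacement refers to a captured group, so each match is rewritten using its own captured text.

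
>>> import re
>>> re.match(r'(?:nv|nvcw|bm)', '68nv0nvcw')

None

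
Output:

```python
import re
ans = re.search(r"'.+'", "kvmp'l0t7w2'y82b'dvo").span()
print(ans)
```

The match spans [4:17] → "'l0t7w2'y82b'".

(4, 17)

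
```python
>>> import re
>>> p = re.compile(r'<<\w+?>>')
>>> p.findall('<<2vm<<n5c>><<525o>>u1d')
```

Scanning left to right: at [5:12] → '<<n5c>>'; at [12:20] → '<<525o>>'.
`findall` yields the raw match text (2 of them) because the pattern has no groups.

['<<n5c>>', '<<525o>>']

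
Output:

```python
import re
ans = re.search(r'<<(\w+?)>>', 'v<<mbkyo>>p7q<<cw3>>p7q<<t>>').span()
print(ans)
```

(1, 10)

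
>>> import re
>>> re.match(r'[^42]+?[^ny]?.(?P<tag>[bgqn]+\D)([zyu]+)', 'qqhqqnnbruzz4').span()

The pattern matches one or more of any character except [42] (lazy), then optionally any character except [ny], then any character; then one or more of one of [bgqn], then a non-digit (captured as 'tag'); then one or more of one of [zyu] (captured).
With `match`, the pattern is implicitly anchored at the beginning.
The match spans [0:12] → 'qqhqqnnbruzz'.
Captured: group 1 = 'qqnnbr', group 2 = 'uzz'.

(0, 12)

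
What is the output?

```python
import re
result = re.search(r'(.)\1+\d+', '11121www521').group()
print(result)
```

After group 1 captures some text, `\1` only succeeds where that same text appears again.
`re.search` tries every starting position until one works.
The match spans [0:5] → '11121'.
Captured: group 1 = '1'.

11121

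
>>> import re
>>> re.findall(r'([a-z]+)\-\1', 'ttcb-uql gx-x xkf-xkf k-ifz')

['x', 'xkf']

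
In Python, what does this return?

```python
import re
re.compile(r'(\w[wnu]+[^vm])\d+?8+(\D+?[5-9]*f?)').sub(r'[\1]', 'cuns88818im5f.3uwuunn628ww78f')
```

'[cuns]m5f.[3uwuunn6]w78f'

Pattern: a word character, then one or more of one of [wnu], then any character except [vm] (captured); then one or more of a digit (lazy), then one or more of the literal '8'; then one or more of a non-digit (lazy), then zero or more of a character in [5-9], then optionally the literal 'f' (captured).
The `?` after the quantifier makes it lazy — it takes as little as possible before letting the rest of the pattern try.
Matches: at [0:10] → 'cuns88818i'; at [14:25] → '3uwuunn628w'.
The replacement refers to a captured group, so each match is rewritten using its own captured text.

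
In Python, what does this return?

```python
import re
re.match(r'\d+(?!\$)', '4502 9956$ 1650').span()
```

With `match`, the pattern is implicitly anchored at the beginning.
The match spans [0:4] → '4502'.

(0, 4)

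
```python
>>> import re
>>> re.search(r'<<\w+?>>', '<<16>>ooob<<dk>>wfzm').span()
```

Unlike `match`, `search` isn't anchored — it looks for the pattern anywhere in the string.
The match spans [0:6] → '<<16>>'.

(0, 6)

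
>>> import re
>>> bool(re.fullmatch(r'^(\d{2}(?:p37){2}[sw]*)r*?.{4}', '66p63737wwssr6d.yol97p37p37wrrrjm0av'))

`fullmatch` succeeds only if the pattern covers the string from start to end.
Here there's no way to consume every character, so the call returns None, and `bool(None)` is False.

False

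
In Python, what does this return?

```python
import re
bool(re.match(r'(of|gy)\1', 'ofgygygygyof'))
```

`re.match` won't scan ahead — the pattern has to work from the very first character.
Here the string doesn't start with a match, so the call returns None, and `bool(None)` is False.

False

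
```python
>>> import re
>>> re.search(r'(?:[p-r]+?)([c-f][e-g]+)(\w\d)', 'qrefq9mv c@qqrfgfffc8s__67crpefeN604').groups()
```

The match spans [0:6] → 'qrefq9'.
Captured: group 1 = 'ef', group 2 = 'q9'.

('ef', 'q9')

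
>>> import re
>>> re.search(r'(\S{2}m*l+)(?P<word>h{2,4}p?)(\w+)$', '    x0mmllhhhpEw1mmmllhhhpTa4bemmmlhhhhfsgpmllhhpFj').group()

'x0mmllhhhpEw1mmmllhhhpTa4bemmmlhhhhfsgpmllhhpFj'

The pattern matches exactly 2 of a non-whitespace character, then zero or more of the literal 'm', then one or more of the literal 'l' (captured); then 2 to 4 of the literal 'h', then optionally the literal 'p' (captured as 'word'); then one or more of a word character (captured); then anchored at the end.
`re.search` scans for the first position where the pattern succeeds.
The match spans [4:51] → 'x0mmllhhhpEw1mmmllhhhpTa4bemmmlhhhhfsgpmllhhpFj'.
Captured: group 1 = 'x0mmll', group 2 = 'hhhp', group 3 = 'Ew1mmmllhhhpTa4bemmmlhhhhfsgpmllhhpFj'.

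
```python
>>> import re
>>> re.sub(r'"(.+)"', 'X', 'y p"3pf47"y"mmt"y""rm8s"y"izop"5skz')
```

`sub` substitutes 'X' at each match site.

'y pX5skz'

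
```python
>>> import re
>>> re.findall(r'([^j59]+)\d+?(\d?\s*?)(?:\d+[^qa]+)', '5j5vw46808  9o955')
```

This matches one or more of any character except [j59] (captured); then one or more of a digit (lazy); then optionally a digit, then zero or more of whitespace (lazy) (captured); then one or more of a digit, then one or more of any character except [qa] (non-capturing group).
Multiple groups make `findall` return tuples — one 2-tuple for the one match.

[('vw4680', '  ')]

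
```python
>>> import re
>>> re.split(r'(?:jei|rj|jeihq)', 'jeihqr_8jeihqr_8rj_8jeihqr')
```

['', 'hqr_8', 'hqr_8', '_8', 'hqr']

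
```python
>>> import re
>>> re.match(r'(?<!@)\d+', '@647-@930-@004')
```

The negative lookahead/lookbehind blocks any match where the forbidden context is present.
`match` is anchored at position 0; if the pattern doesn't fit there, it returns None.
Here position 0 doesn't satisfy it, so the call returns None.

None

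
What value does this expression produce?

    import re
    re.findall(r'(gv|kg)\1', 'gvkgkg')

['kg']

The backreference `\1` re-matches whatever the first group consumed, character for character.
Walking the string: at [2:6] match 'kgkg', group 1 = 'kg'.
`findall` collects group 1 from the one match (1 total).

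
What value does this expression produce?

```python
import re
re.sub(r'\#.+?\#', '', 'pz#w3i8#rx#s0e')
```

'pzrx#s0e'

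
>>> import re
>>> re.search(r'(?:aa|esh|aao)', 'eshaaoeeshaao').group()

The match spans [0:3] → 'esh'.

'esh'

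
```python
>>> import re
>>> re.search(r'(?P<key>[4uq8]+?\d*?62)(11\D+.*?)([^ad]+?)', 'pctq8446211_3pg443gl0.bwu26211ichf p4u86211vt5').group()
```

'q8446211_3'

Pattern: one or more of one of [4uq8] (lazy), then zero or more of a digit (lazy), then the literal '62' (captured as 'key'); then the literal '11', then one or more of a non-digit, then zero or more of any character (lazy) (captured); then one or more of any character except [ad] (lazy) (captured).
Lazy quantifiers expand one character at a time until the remainder of the pattern can match.
`re.search` scans for the first position where the pattern succeeds.
The match spans [3:13] → 'q8446211_3'.
Captured: group 1 = 'q84462', group 2 = '11_', group 3 = '3'.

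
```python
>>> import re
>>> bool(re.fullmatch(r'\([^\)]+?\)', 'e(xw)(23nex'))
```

False

`fullmatch` succeeds only if the pattern covers the string from start to end.
Here the pattern can't cover the whole string, so the call returns None, and `bool(None)` is False.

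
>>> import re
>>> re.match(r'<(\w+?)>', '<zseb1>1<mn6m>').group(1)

The match spans [0:7] → '<zseb1>'.
Captured: group 1 = 'zseb1'.

'zseb1'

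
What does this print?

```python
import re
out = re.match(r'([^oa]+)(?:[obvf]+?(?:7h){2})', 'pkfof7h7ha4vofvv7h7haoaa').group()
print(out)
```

pkfof7h7h

This matches one or more of any character except [oa] (captured); then one or more of one of [obvf] (lazy), then the literal '7h' repeated 2 times (non-capturing group).
`re.match` only tries the pattern at the start of the string.
The match spans [0:9] → 'pkfof7h7h'.
Captured: group 1 = 'pkf'.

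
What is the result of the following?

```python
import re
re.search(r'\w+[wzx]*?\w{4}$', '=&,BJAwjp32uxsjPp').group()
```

Pattern: one or more of a word character, then zero or more of one of [wzx] (lazy); then exactly 4 of a word character; then anchored at the end.
Unlike `match`, `search` isn't anchored — it looks for the pattern anywhere in the string.
The match spans [3:17] → 'BJAwjp32uxsjPp'.

'BJAwjp32uxsjPp'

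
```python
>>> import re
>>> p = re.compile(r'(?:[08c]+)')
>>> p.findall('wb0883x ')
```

['088']

This matches one or more of one of [08c] (non-capturing group).
Matches: at [2:5] → '088'.
With no groups in the pattern, `findall` gives back each whole match — 1 here.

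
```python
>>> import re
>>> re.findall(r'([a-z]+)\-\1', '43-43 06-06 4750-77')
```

After group 1 captures some text, `\1` only succeeds where that same text appears again.
`findall` collects group 1 from each match (0 total).
Nothing in the string satisfies the pattern, so the list is empty.

[]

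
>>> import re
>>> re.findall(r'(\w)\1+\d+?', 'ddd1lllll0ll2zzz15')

['d', 'l', 'l', 'z']

After group 1 captures some text, `\1` only succeeds where that same text appears again.
Scanning left to right: at [0:4] match 'ddd1', group 1 = 'd'; at [4:10] match 'lllll0', group 1 = 'l'; at [10:13] match 'll2', group 1 = 'l'; at [13:17] match 'zzz1', group 1 = 'z'.
Because there's exactly one group, `findall` drops the full match and keeps group 1 from each hit.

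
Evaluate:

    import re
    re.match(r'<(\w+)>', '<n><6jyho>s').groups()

('n',)

The match spans [0:3] → '<n>'.
Captured: group 1 = 'n'.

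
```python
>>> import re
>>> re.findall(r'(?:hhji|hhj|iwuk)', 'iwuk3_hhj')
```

['iwuk', 'hhj']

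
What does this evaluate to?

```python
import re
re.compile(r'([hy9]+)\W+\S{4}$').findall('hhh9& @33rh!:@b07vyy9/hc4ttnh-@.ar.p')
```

['h']

This matches one or more of one of [hy9] (captured); then one or more of a non-word character; then exactly 4 of a non-whitespace character; then anchored at the end.
One capturing group, so `findall` returns just the captured substring from the one match — 1 in all.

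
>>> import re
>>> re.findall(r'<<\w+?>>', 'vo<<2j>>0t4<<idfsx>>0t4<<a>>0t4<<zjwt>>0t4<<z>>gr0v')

With no groups in the pattern, `findall` gives back each whole match — 5 here.

['<<2j>>', '<<idfsx>>', '<<a>>', '<<zjwt>>', '<<z>>']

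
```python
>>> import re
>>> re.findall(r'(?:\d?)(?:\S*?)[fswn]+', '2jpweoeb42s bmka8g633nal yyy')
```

Pattern: optionally a digit (non-capturing group); then zero or more of a non-whitespace character (lazy) (non-capturing group); then one or more of one of [fswn].
Because the quantifier is non-greedy, it stops expanding at the earliest point where the rest of the pattern can succeed.
Scanning left to right: at [0:4] → '2jpw'; at [4:11] → 'eoeb42s'; at [12:22] → 'bmka8g633n'.
Since nothing is captured, `findall` lists the 3 matched substrings directly.

['2jpw', 'eoeb42s', 'bmka8g633n']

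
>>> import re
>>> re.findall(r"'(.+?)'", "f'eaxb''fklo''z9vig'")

['eaxb', 'fklo', 'z9vig']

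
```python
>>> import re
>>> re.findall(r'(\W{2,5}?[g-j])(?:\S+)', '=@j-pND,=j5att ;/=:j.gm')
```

This matches 2 to 5 of a non-word character (lazy), then a character in [g-j] (captured); then one or more of a non-whitespace character (non-capturing group).
Walking the string: at [0:14] match '=@j-pND,=j5att', group 1 = '=@j'; at [14:23] match ' ;/=:j.gm', group 1 = ' ;/=:j'.
With a single group, `findall` returns only what that group captured — 2 items.

['=@j', ' ;/=:j']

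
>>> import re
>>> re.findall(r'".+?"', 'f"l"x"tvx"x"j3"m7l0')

['"l"', '"tvx"', '"j3"']

With the lazy modifier that quantifier settles for the fewest repetitions that let the rest of the pattern succeed (the atoms after it are unaffected and can still be greedy).
With no groups in the pattern, `findall` gives back each whole match — 3 here.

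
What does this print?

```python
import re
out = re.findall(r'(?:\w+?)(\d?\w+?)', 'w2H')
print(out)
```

['2H']

Pattern: one or more of a word character (lazy) (non-capturing group); then optionally a digit, then one or more of a word character (lazy) (captured).
A `+?`/`*?`/`{m,n}?` starts at its minimum and grows only as far as needed for what follows to match.
Scanning left to right: at [0:3] match 'w2H', group 1 = '2H'.
`findall` collects group 1 from the one match (1 total).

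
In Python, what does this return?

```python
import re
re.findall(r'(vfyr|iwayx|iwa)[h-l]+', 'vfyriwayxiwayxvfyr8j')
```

['vfyr']

Matches: at [0:5] match 'vfyri', group 1 = 'vfyr'.
With a single group, `findall` returns only what that group captured — 1 item.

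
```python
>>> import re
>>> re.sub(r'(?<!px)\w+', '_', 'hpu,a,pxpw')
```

'_,_,_'

A negative assertion filters positions out without eating any characters.
Matches: at [0:3] → 'hpu'; at [4:5] → 'a'; at [6:10] → 'pxpw'.
`sub` substitutes '_' at each match site.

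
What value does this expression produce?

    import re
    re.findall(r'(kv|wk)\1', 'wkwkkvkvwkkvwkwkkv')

`\1` has to match the exact text group 1 already captured.
Matches: at [0:4] match 'wkwk', group 1 = 'wk'; at [4:8] match 'kvkv', group 1 = 'kv'; at [12:16] match 'wkwk', group 1 = 'wk'.
`findall` collects group 1 from each match (3 total).

['wk', 'kv', 'wk']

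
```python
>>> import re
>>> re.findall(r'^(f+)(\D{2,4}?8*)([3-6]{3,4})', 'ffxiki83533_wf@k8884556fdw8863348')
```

This matches anchored at the start of the string; then one or more of a literal 'f' (captured); then 2 to 4 of a non-digit (lazy), then zero or more of the literal '8' (captured); then 3 to 4 of a character in [3-6] (captured).
Scanning left to right: at [0:11] match 'ffxiki83533', groups = ('ff', 'xiki8', '3533').
With 3 capturing groups, `findall` returns a 3-tuple per match.

[('ff', 'xiki8', '3533')]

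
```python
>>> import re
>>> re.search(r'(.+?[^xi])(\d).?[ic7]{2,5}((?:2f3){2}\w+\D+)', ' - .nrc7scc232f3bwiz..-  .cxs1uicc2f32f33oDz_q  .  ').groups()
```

(' - .nrc7scc232f3bwiz..-  .cxs', '1', '2f32f33oDz_q  .  ')

The pattern matches one or more of any character (lazy), then any character except [xi] (captured); then a digit (captured); then optionally any character, then 2 to 5 of one of [ic7]; then the literal '2f3' repeated 2 times, then one or more of a word character, then one or more of a non-digit (captured).
`re.search` tries every starting position until one works.
The match spans [0:51] → ' - .nrc7scc232f3bwiz..-  .cxs1uicc2f32f33oDz_q  .  '.
Captured: group 1 = ' - .nrc7scc232f3bwiz..-  .cxs', group 2 = '1', group 3 = '2f32f33oDz_q  .  '.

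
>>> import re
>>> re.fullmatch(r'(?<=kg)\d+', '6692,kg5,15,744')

The `(?=…)`/`(?<=…)` assertion just peeks at neighbouring text; it doesn't advance the match position.
`re.fullmatch` requires the pattern to consume the entire string.
Here the pattern can't cover the whole string, so the call returns None.

None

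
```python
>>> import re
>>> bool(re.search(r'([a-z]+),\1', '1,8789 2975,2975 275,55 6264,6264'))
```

`\1` has to match the exact text group 1 already captured.
Unlike `match`, `search` isn't anchored — it looks for the pattern anywhere in the string.
Here the pattern never matches, so the call returns None, and `bool(None)` is False.

False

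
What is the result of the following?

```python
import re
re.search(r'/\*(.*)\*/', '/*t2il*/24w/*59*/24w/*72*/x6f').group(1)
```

`re.search` tries every starting position until one works.
The match spans [0:26] → '/*t2il*/24w/*59*/24w/*72*/'.
Captured: group 1 = 't2il*/24w/*59*/24w/*72'.

't2il*/24w/*59*/24w/*72'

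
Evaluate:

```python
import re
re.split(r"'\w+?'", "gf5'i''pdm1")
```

Matches to split on: at [3:6] → "'i'".
The string is cut at each match, leaving 2 pieces.

['gf5', "'pdm1"]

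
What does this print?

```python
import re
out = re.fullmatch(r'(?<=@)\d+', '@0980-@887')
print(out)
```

None

The positive lookaround only admits positions where the adjacent text matches; those characters stay outside the span.
`fullmatch` succeeds only if the pattern covers the string from start to end.
Here the pattern can't cover the whole string, so the call returns None.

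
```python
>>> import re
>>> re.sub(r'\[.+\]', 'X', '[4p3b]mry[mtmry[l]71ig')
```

'X71ig'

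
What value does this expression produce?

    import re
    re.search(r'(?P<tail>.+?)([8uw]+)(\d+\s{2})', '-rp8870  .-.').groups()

The match spans [0:9] → '-rp8870  '.
Captured: group 1 = '-rp', group 2 = '88', group 3 = '70  '.

('-rp', '88', '70  ')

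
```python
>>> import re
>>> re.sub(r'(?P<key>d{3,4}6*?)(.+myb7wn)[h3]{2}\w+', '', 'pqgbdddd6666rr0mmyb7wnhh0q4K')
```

The pattern matches 3 to 4 of the literal 'd', then zero or more of the literal '6' (lazy) (captured as 'key'); then one or more of any character, then the literal 'myb', then the literal '7wn' (captured); then exactly 2 of one of [h3]; then one or more of a word character.
Matches: at [4:28] → 'dddd6666rr0mmyb7wnhh0q4K'.
Every occurrence is swapped for ''.

'pqgb'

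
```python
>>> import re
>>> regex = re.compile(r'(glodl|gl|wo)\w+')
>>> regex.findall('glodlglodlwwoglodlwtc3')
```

Alternation isn't longest-match — the leftmost alternative that fits at this position is chosen.
Walking the string: at [0:22] match 'glodlglodlwwoglodlwtc3', group 1 = 'glodl'.
With a single group, `findall` returns only what that group captured — 1 item.

['glodl']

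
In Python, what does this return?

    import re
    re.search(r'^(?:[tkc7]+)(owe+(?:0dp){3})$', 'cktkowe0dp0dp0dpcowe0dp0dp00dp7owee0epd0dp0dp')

The pattern matches anchored at the start of the string; then one or more of one of [tkc7] (non-capturing group); then the literal 'ow', then one or more of a literal 'e', then the literal '0dp' repeated 3 times (captured); then anchored at the end.
`search` walks the string left to right and returns the first match it finds.
Here the pattern never matches, so the call returns None.

None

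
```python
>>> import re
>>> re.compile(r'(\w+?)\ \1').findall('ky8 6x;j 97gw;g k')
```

The backreference `\1` re-matches whatever the first group consumed, character for character.
Because there's exactly one group, `findall` drops the full match and keeps group 1 from each hit.
Nothing in the string satisfies the pattern, so the list is empty.

[]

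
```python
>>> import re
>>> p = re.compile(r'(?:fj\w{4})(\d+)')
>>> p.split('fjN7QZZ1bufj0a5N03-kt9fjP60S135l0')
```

['fjN7QZZ1bu', '03', '-kt9', '135', 'l0']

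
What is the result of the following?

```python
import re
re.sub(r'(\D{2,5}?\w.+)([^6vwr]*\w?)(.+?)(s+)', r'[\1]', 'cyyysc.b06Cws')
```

'[cyyysc.b06C]'

Each match is replaced using the text its own group 1 captured.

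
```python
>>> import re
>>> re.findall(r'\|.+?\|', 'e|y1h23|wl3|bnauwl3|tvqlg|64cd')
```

['|y1h23|', '|bnauwl3|']

Lazy quantifiers expand one character at a time until the remainder of the pattern can match.
No capturing groups, so `findall` returns the 2 full match strings.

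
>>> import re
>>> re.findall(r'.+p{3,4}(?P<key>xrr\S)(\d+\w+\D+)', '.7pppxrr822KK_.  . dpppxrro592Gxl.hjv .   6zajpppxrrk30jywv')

[('xrrk', '30jywv')]

Pattern: one or more of any character, then 3 to 4 of the literal 'p'; then the literal 'xrr', then a non-whitespace character (captured as 'key'); then one or more of a digit, then one or more of a word character, then one or more of a non-digit (captured).
Matches: at [0:59] match '.7pppxrr822KK_.  . dpppxrro592Gxl.hjv .   6zajpppxrrk30jywv', groups = ('xrrk', '30jywv').
`findall` packs the 2 group values into a tuple for every match.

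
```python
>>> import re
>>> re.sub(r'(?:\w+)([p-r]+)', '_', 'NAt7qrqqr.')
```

'_.'

Pattern: one or more of a word character (non-capturing group); then one or more of a character in [p-r] (captured).
Matches: at [0:9] → 'NAt7qrqqr'.
Every occurrence is swapped for '_'.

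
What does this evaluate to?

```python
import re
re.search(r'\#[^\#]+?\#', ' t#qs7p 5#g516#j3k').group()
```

'#qs7p 5#'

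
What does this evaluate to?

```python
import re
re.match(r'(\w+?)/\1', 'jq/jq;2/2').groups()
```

('jq',)

`\1` has to match the exact text group 1 already captured.
With `match`, the pattern is implicitly anchored at the beginning.
The match spans [0:5] → 'jq/jq'.
Captured: group 1 = 'jq'.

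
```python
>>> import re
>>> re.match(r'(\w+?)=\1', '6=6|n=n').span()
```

(0, 3)

The backreference `\1` re-matches whatever the first group consumed, character for character.
With `match`, the pattern is implicitly anchored at the beginning.
The match spans [0:3] → '6=6'.
Captured: group 1 = '6'.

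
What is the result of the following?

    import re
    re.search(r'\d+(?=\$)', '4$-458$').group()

'4'

The lookaround is zero-width — it requires the adjacent text to match without consuming it, so the asserted text isn't part of the match.
The match spans [0:1] → '4'.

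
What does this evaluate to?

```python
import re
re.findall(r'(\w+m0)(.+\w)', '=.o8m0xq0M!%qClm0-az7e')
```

Pattern: one or more of a word character, then the literal 'm0' (captured); then one or more of any character, then a word character (captured).
Multiple groups make `findall` return tuples — one 2-tuple for the one match.

[('o8m0', 'xq0M!%qClm0-az7e')]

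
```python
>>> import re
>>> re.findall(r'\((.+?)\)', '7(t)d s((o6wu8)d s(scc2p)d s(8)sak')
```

['t', '(o6wu8', 'scc2p', '8']

A non-greedy quantifier consumes as few characters as it can — just enough that the remainder of the pattern still matches from where it stops; whatever follows it matches normally.
Scanning left to right: at [1:4] match '(t)', group 1 = 't'; at [7:15] match '((o6wu8)', group 1 = '(o6wu8'; at [18:25] match '(scc2p)', group 1 = 'scc2p'; at [28:31] match '(8)', group 1 = '8'.
With a single group, `findall` returns only what that group captured — 4 items.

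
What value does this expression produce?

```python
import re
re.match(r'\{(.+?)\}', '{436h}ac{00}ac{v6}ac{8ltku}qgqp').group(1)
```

'436h'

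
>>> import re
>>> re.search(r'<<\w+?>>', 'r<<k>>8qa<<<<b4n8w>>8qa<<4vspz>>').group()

`re.search` scans for the first position where the pattern succeeds.
The match spans [1:6] → '<<k>>'.

'<<k>>'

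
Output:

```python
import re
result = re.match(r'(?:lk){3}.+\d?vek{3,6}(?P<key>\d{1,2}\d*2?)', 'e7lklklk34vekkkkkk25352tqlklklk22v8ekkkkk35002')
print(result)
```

The pattern matches the literal 'lk' repeated 3 times, then one or more of any character; then optionally a digit, then the literal 've', then 3 to 6 of a literal 'k'; then 1 to 2 of a digit, then zero or more of a digit, then optionally a literal '2' (captured as 'key').
`re.match` only tries the pattern at the start of the string.
Here position 0 doesn't satisfy it, so the call returns None.

None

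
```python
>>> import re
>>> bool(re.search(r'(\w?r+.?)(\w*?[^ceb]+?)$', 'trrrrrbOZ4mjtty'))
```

The match spans [0:15] → 'trrrrrbOZ4mjtty'.

True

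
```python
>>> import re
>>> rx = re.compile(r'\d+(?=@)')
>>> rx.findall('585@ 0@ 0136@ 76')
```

The positive lookaround only admits positions where the adjacent text matches; those characters stay outside the span.
Walking the string: at [0:3] → '585'; at [5:6] → '0'; at [8:12] → '0136'.
No capturing groups, so `findall` returns the 3 full match strings.

['585', '0', '0136']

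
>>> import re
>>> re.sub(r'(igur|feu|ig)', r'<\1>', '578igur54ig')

'578<igur>54<ig>'

Alternation tries branches left to right and keeps the first one that lets the overall match succeed at that position.
Each match is replaced using the text its own group 1 captured.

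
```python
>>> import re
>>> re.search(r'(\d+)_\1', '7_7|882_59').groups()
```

A backreference is literal: `\1` must see the identical characters the first group matched.
Unlike `match`, `search` isn't anchored — it looks for the pattern anywhere in the string.
The match spans [0:3] → '7_7'.
Captured: group 1 = '7'.

('7',)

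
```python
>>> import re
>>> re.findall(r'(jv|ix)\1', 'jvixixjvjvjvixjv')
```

After group 1 captures some text, `\1` only succeeds where that same text appears again.
Walking the string: at [2:6] match 'ixix', group 1 = 'ix'; at [6:10] match 'jvjv', group 1 = 'jv'.
`findall` collects group 1 from each match (2 total).

['ix', 'jv']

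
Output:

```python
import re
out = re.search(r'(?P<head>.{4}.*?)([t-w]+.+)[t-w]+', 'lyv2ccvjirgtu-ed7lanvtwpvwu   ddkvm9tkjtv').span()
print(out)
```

Pattern: exactly 4 of any character, then zero or more of any character (lazy) (captured as 'head'); then one or more of a character in [t-w], then one or more of any character (captured); then one or more of a character in [t-w].
`search` walks the string left to right and returns the first match it finds.
The match spans [0:41] → 'lyv2ccvjirgtu-ed7lanvtwpvwu   ddkvm9tkjtv'.
Captured: group 1 = 'lyv2cc', group 2 = 'vjirgtu-ed7lanvtwpvwu   ddkvm9tkjt'.

(0, 41)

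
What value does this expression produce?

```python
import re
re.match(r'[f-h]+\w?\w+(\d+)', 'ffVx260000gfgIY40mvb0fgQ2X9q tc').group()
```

`re.match` won't scan ahead — the pattern has to work from the very first character.
The match spans [0:27] → 'ffVx260000gfgIY40mvb0fgQ2X9'.

'ffVx260000gfgIY40mvb0fgQ2X9'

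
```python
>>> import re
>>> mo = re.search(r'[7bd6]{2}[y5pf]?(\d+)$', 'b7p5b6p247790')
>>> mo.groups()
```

('247790',)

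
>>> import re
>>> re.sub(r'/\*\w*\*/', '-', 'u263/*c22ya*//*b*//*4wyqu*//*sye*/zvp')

'u263----zvp'

Matches: at [4:13] → '/*c22ya*/'; at [13:18] → '/*b*/'; at [18:27] → '/*4wyqu*/'; at [27:34] → '/*sye*/'.
Every occurrence is swapped for '-'.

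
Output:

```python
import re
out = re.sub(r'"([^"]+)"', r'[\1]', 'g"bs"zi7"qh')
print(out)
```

Each match is replaced using the text its own group 1 captured.

g[bs]zi7"qh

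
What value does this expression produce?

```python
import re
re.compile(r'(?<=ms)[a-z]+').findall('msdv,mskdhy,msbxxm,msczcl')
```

Because the assertion is zero-width, the text it checks is not consumed and won't appear in the result.
Since nothing is captured, `findall` lists the 4 matched substrings directly.

['dv', 'kdhy', 'bxxm', 'czcl']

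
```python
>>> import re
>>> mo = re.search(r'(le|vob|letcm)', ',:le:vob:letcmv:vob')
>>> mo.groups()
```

('le',)

The match spans [2:4] → 'le'.
Captured: group 1 = 'le'.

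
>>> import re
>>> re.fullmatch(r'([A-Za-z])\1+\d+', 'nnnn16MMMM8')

The backreference `\1` re-matches whatever the first group consumed, character for character.
`fullmatch` succeeds only if the pattern covers the string from start to end.
Here the string isn't matched end-to-end, so the call returns None.

None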